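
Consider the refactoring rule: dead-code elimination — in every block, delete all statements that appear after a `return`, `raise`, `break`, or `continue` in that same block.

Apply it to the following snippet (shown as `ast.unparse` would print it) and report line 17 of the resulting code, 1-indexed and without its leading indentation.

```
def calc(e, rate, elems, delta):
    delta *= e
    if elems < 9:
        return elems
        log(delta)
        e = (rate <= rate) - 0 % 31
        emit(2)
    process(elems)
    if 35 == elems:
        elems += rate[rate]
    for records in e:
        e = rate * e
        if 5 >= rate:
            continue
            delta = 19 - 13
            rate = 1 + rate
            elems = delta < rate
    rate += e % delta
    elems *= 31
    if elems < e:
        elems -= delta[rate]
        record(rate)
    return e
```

return e

Transformed code:
def calc(e, rate, elems, delta):
    delta *= e
    if elems < 9:
        return elems
    process(elems)
    if 35 == elems:
        elems += rate[rate]
    for records in e:
        e = rate * e
        if 5 >= rate:
            continue
    rate += e % delta
    elems *= 31
    if elems < e:
        elems -= delta[rate]
        record(rate)
    return e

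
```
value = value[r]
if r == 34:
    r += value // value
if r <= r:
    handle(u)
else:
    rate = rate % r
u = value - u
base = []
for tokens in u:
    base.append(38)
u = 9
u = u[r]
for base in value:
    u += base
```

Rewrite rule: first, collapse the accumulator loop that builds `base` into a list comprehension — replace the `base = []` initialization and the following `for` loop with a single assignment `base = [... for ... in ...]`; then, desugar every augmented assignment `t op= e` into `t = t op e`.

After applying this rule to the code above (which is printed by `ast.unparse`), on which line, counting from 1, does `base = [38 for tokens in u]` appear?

Transformed code:
value = value[r]
if r == 34:
    r = r + value // value
if r <= r:
    handle(u)
else:
    rate = rate % r
u = value - u
base = [38 for tokens in u]
u = 9
u = u[r]
for base in value:
    u = u + base

9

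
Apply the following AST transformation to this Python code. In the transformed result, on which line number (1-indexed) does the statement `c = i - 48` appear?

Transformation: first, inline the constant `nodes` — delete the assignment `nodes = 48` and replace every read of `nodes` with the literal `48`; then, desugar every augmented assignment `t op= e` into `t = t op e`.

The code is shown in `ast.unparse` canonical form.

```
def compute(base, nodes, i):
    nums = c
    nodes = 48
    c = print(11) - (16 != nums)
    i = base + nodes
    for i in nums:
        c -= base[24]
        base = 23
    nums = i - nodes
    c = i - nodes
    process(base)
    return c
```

9

Transformed code:
def compute(base, nodes, i):
    nums = c
    c = print(11) - (16 != nums)
    i = base + 48
    for i in nums:
        c = c - base[24]
        base = 23
    nums = i - 48
    c = i - 48
    process(base)
    return c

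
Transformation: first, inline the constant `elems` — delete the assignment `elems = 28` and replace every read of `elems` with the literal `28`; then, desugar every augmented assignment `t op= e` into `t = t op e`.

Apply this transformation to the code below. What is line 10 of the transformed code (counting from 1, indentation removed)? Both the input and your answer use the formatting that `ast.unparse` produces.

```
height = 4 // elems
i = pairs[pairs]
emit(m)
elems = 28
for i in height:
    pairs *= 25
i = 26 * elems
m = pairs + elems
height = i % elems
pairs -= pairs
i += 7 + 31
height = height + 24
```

Transformed code:
height = 4 // 28
i = pairs[pairs]
emit(m)
for i in height:
    pairs = pairs * 25
i = 26 * 28
m = pairs + 28
height = i % 28
pairs = pairs - pairs
i = i + (7 + 31)
height = height + 24

i = i + (7 + 31)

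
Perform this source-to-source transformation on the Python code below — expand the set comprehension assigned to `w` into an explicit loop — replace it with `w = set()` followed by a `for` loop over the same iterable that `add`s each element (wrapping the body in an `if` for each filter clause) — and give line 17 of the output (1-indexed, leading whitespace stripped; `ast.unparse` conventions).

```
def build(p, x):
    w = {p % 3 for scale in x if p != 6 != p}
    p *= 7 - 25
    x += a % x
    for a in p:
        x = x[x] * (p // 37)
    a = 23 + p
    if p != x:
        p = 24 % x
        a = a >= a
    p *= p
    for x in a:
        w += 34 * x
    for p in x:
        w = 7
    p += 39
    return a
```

for p in x:

Transformed code:
def build(p, x):
    w = set()
    for scale in x:
        if p != 6 != p:
            w.add(p % 3)
    p *= 7 - 25
    x += a % x
    for a in p:
        x = x[x] * (p // 37)
    a = 23 + p
    if p != x:
        p = 24 % x
        a = a >= a
    p *= p
    for x in a:
        w += 34 * x
    for p in x:
        w = 7
    p += 39
    return a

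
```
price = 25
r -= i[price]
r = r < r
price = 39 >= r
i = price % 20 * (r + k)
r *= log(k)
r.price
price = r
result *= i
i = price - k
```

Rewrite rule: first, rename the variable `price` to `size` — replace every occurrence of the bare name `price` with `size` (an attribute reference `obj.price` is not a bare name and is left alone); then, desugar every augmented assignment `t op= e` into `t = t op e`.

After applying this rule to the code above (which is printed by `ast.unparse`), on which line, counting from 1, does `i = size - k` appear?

Transformed code:
size = 25
r = r - i[size]
r = r < r
size = 39 >= r
i = size % 20 * (r + k)
r = r * log(k)
r.price
size = r
result = result * i
i = size - k

10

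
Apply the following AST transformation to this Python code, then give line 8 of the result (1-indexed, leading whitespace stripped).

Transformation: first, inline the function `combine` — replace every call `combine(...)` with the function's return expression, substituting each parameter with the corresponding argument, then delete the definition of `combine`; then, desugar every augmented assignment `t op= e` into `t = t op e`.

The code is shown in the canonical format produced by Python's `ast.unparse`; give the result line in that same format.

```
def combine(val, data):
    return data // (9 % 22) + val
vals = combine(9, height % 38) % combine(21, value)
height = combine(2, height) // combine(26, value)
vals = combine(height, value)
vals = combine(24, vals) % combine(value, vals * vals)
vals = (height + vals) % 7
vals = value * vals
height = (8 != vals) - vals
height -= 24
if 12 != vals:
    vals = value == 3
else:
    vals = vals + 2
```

Transformed code:
vals = (height % 38 // (9 % 22) + 9) % (value // (9 % 22) + 21)
height = (height // (9 % 22) + 2) // (value // (9 % 22) + 26)
vals = value // (9 % 22) + height
vals = (vals // (9 % 22) + 24) % (vals * vals // (9 % 22) + value)
vals = (height + vals) % 7
vals = value * vals
height = (8 != vals) - vals
height = height - 24
if 12 != vals:
    vals = value == 3
else:
    vals = vals + 2

height = height - 24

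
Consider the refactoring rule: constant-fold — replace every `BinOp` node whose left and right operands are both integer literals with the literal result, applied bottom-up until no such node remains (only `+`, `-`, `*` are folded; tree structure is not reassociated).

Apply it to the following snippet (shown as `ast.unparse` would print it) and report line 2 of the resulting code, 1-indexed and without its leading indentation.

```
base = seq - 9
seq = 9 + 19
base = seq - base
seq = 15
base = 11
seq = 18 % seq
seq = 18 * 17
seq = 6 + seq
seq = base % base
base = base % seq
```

Transformed code:
base = seq - 9
seq = 28
base = seq - base
seq = 15
base = 11
seq = 18 % seq
seq = 306
seq = 6 + seq
seq = base % base
base = base % seq

seq = 28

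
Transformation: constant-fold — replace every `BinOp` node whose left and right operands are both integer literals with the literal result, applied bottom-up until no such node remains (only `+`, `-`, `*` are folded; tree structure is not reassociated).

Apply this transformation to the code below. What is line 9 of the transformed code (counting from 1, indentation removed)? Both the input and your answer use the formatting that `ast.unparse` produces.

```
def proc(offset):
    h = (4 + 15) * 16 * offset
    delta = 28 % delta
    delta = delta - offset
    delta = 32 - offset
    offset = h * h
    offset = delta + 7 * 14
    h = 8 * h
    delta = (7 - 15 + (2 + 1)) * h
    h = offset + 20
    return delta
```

Transformed code:
def proc(offset):
    h = 304 * offset
    delta = 28 % delta
    delta = delta - offset
    delta = 32 - offset
    offset = h * h
    offset = delta + 98
    h = 8 * h
    delta = -5 * h
    h = offset + 20
    return delta

delta = -5 * h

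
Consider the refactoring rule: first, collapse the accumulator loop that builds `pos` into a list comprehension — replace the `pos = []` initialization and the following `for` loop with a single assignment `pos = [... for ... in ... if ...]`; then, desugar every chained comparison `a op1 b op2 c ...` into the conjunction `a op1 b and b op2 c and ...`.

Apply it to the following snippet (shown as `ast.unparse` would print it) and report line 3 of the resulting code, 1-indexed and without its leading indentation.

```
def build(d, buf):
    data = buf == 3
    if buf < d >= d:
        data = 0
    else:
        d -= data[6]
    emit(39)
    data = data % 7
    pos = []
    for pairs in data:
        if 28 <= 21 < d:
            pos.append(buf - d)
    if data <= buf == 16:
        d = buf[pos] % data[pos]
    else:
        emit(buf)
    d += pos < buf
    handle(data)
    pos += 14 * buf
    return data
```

Transformed code:
def build(d, buf):
    data = buf == 3
    if buf < d and d >= d:
        data = 0
    else:
        d -= data[6]
    emit(39)
    data = data % 7
    pos = [buf - d for pairs in data if 28 <= 21 and 21 < d]
    if data <= buf and buf == 16:
        d = buf[pos] % data[pos]
    else:
        emit(buf)
    d += pos < buf
    handle(data)
    pos += 14 * buf
    return data

if buf < d and d >= d:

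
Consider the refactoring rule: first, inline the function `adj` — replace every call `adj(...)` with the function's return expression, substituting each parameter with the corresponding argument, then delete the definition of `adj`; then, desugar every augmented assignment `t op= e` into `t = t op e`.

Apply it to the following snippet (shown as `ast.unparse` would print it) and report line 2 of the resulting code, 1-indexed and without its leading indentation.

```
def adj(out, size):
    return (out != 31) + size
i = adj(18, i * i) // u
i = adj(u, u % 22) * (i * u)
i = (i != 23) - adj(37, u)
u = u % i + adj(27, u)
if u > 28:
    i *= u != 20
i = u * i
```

Transformed code:
i = ((18 != 31) + i * i) // u
i = ((u != 31) + u % 22) * (i * u)
i = (i != 23) - ((37 != 31) + u)
u = u % i + ((27 != 31) + u)
if u > 28:
    i = i * (u != 20)
i = u * i

i = ((u != 31) + u % 22) * (i * u)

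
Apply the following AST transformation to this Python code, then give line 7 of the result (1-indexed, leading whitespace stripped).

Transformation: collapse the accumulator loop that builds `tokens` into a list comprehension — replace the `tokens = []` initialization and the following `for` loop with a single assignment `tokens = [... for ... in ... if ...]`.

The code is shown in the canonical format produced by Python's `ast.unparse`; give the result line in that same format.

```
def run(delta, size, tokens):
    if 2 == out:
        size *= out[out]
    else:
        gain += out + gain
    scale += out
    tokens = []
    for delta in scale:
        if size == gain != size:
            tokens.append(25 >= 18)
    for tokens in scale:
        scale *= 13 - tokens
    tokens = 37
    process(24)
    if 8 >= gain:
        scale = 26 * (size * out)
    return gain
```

tokens = [25 >= 18 for delta in scale if size == gain != size]

Transformed code:
def run(delta, size, tokens):
    if 2 == out:
        size *= out[out]
    else:
        gain += out + gain
    scale += out
    tokens = [25 >= 18 for delta in scale if size == gain != size]
    for tokens in scale:
        scale *= 13 - tokens
    tokens = 37
    process(24)
    if 8 >= gain:
        scale = 26 * (size * out)
    return gain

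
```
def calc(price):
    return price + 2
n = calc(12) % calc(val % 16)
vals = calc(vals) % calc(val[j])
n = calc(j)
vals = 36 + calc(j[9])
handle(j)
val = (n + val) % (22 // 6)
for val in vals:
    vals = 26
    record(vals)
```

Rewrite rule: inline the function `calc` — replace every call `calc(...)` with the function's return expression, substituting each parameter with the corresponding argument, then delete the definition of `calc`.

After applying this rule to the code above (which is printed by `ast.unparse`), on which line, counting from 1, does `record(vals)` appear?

Transformed code:
n = (12 + 2) % (val % 16 + 2)
vals = (vals + 2) % (val[j] + 2)
n = j + 2
vals = 36 + (j[9] + 2)
handle(j)
val = (n + val) % (22 // 6)
for val in vals:
    vals = 26
    record(vals)

9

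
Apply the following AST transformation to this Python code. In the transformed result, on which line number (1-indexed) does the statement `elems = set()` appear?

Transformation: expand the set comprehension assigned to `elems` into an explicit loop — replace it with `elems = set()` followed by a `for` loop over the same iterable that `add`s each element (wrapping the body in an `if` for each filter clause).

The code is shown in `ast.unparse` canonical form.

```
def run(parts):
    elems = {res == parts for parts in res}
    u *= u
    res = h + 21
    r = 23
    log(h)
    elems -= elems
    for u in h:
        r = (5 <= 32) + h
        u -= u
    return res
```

2

Transformed code:
def run(parts):
    elems = set()
    for parts in res:
        elems.add(res == parts)
    u *= u
    res = h + 21
    r = 23
    log(h)
    elems -= elems
    for u in h:
        r = (5 <= 32) + h
        u -= u
    return res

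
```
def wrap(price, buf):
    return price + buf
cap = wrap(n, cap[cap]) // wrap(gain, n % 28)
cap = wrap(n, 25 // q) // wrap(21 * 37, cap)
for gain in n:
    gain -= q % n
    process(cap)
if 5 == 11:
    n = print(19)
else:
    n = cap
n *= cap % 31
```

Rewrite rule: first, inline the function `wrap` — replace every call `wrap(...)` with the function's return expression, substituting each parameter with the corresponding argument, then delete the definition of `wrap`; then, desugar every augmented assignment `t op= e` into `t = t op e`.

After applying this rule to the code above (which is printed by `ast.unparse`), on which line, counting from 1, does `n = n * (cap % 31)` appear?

10

Transformed code:
cap = (n + cap[cap]) // (gain + n % 28)
cap = (n + 25 // q) // (21 * 37 + cap)
for gain in n:
    gain = gain - q % n
    process(cap)
if 5 == 11:
    n = print(19)
else:
    n = cap
n = n * (cap % 31)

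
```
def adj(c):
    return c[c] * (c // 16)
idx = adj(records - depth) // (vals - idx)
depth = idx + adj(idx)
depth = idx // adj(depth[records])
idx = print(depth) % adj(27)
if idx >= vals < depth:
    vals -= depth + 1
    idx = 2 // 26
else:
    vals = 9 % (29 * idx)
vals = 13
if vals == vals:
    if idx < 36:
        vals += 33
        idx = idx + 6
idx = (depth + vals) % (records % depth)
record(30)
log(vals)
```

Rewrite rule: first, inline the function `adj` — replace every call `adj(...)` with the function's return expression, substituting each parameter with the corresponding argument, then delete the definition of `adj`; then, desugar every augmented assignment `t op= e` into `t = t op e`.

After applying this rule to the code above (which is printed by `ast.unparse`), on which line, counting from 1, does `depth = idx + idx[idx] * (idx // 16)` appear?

2

Transformed code:
idx = (records - depth)[records - depth] * ((records - depth) // 16) // (vals - idx)
depth = idx + idx[idx] * (idx // 16)
depth = idx // (depth[records][depth[records]] * (depth[records] // 16))
idx = print(depth) % (27[27] * (27 // 16))
if idx >= vals < depth:
    vals = vals - (depth + 1)
    idx = 2 // 26
else:
    vals = 9 % (29 * idx)
vals = 13
if vals == vals:
    if idx < 36:
        vals = vals + 33
        idx = idx + 6
idx = (depth + vals) % (records % depth)
record(30)
log(vals)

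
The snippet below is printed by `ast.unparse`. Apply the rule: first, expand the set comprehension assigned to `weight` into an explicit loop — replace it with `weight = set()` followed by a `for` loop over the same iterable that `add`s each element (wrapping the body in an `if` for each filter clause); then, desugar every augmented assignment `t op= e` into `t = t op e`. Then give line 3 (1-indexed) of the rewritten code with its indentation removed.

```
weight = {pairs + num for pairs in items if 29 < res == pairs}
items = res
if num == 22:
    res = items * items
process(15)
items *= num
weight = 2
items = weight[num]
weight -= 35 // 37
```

if 29 < res == pairs:

Transformed code:
weight = set()
for pairs in items:
    if 29 < res == pairs:
        weight.add(pairs + num)
items = res
if num == 22:
    res = items * items
process(15)
items = items * num
weight = 2
items = weight[num]
weight = weight - 35 // 37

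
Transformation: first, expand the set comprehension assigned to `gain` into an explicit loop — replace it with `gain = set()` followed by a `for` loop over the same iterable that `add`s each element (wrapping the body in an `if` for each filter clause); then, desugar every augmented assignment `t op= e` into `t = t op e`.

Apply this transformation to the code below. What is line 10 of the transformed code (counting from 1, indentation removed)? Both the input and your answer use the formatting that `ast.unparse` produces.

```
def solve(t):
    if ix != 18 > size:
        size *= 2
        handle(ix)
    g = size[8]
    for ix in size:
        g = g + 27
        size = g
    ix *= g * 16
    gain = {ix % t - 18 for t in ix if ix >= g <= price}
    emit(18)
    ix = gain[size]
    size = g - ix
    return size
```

gain = set()

Transformed code:
def solve(t):
    if ix != 18 > size:
        size = size * 2
        handle(ix)
    g = size[8]
    for ix in size:
        g = g + 27
        size = g
    ix = ix * (g * 16)
    gain = set()
    for t in ix:
        if ix >= g <= price:
            gain.add(ix % t - 18)
    emit(18)
    ix = gain[size]
    size = g - ix
    return size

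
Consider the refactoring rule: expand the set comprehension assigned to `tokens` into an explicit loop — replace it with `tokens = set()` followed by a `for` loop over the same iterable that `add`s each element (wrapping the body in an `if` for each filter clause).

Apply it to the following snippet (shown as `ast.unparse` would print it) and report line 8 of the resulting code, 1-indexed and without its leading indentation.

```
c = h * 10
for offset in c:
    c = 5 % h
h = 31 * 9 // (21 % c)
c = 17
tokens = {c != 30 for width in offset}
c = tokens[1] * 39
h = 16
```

Transformed code:
c = h * 10
for offset in c:
    c = 5 % h
h = 31 * 9 // (21 % c)
c = 17
tokens = set()
for width in offset:
    tokens.add(c != 30)
c = tokens[1] * 39
h = 16

tokens.add(c != 30)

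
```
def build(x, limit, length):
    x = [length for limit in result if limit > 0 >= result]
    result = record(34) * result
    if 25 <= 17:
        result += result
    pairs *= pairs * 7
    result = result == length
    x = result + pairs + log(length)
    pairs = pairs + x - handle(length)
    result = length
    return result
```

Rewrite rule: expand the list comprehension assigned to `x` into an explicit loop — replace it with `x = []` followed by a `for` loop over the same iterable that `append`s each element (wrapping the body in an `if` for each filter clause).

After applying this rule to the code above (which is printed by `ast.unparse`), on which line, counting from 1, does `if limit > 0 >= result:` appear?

4

Transformed code:
def build(x, limit, length):
    x = []
    for limit in result:
        if limit > 0 >= result:
            x.append(length)
    result = record(34) * result
    if 25 <= 17:
        result += result
    pairs *= pairs * 7
    result = result == length
    x = result + pairs + log(length)
    pairs = pairs + x - handle(length)
    result = length
    return result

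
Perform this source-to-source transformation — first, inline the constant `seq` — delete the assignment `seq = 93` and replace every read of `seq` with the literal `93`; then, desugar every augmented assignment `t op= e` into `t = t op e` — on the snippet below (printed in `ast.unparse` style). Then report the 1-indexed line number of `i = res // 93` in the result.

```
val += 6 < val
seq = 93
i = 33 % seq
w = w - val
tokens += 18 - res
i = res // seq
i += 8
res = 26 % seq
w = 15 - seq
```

Transformed code:
val = val + (6 < val)
i = 33 % 93
w = w - val
tokens = tokens + (18 - res)
i = res // 93
i = i + 8
res = 26 % 93
w = 15 - 93

5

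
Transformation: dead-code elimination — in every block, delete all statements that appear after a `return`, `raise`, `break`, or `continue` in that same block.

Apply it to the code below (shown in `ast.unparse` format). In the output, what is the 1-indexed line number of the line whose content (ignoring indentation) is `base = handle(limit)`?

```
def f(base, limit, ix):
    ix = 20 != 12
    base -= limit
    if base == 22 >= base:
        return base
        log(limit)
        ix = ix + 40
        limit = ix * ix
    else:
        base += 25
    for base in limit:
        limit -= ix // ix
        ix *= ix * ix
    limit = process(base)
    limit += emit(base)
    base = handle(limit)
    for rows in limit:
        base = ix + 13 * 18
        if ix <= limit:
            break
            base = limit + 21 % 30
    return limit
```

Transformed code:
def f(base, limit, ix):
    ix = 20 != 12
    base -= limit
    if base == 22 >= base:
        return base
    else:
        base += 25
    for base in limit:
        limit -= ix // ix
        ix *= ix * ix
    limit = process(base)
    limit += emit(base)
    base = handle(limit)
    for rows in limit:
        base = ix + 13 * 18
        if ix <= limit:
            break
    return limit

13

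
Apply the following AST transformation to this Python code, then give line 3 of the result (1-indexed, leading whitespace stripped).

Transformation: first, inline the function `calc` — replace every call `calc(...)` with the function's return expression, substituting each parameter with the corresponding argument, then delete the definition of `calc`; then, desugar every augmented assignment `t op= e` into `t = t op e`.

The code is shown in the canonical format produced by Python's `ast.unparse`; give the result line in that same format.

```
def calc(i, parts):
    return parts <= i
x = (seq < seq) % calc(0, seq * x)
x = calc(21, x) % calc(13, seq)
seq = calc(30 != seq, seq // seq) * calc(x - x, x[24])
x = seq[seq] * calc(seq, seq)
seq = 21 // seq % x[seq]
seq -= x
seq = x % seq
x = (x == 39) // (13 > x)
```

seq = (seq // seq <= (30 != seq)) * (x[24] <= x - x)

Transformed code:
x = (seq < seq) % (seq * x <= 0)
x = (x <= 21) % (seq <= 13)
seq = (seq // seq <= (30 != seq)) * (x[24] <= x - x)
x = seq[seq] * (seq <= seq)
seq = 21 // seq % x[seq]
seq = seq - x
seq = x % seq
x = (x == 39) // (13 > x)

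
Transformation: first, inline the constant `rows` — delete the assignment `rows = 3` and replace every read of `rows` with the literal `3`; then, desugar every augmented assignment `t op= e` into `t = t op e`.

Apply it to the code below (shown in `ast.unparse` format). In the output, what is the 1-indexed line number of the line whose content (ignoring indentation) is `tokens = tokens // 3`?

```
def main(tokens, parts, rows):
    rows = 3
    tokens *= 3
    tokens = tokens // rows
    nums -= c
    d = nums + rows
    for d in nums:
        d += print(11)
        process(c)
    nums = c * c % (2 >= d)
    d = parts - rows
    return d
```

Transformed code:
def main(tokens, parts, rows):
    tokens = tokens * 3
    tokens = tokens // 3
    nums = nums - c
    d = nums + 3
    for d in nums:
        d = d + print(11)
        process(c)
    nums = c * c % (2 >= d)
    d = parts - 3
    return d

3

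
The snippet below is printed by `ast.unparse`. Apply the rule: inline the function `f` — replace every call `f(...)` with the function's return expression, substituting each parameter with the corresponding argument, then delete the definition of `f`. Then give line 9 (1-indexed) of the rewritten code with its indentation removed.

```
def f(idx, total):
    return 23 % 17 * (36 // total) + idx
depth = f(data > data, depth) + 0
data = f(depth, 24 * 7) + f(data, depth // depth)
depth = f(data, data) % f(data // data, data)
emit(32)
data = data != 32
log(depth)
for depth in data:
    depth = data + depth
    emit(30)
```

Transformed code:
depth = 23 % 17 * (36 // depth) + (data > data) + 0
data = 23 % 17 * (36 // (24 * 7)) + depth + (23 % 17 * (36 // (depth // depth)) + data)
depth = (23 % 17 * (36 // data) + data) % (23 % 17 * (36 // data) + data // data)
emit(32)
data = data != 32
log(depth)
for depth in data:
    depth = data + depth
    emit(30)

emit(30)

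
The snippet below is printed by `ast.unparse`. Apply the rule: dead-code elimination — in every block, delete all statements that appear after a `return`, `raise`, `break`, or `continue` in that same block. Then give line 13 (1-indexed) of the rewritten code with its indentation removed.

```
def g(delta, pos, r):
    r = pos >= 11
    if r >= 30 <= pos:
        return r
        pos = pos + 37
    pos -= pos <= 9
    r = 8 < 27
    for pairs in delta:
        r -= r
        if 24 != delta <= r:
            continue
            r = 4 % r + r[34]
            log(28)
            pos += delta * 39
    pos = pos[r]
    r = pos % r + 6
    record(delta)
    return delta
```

Transformed code:
def g(delta, pos, r):
    r = pos >= 11
    if r >= 30 <= pos:
        return r
    pos -= pos <= 9
    r = 8 < 27
    for pairs in delta:
        r -= r
        if 24 != delta <= r:
            continue
    pos = pos[r]
    r = pos % r + 6
    record(delta)
    return delta

record(delta)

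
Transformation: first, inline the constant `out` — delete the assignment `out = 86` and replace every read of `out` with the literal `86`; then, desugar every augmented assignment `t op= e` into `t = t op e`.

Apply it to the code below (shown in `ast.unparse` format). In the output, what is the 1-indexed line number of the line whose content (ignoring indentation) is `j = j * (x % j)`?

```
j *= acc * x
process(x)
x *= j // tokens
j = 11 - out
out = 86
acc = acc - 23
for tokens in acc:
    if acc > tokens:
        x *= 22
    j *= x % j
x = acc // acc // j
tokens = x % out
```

9

Transformed code:
j = j * (acc * x)
process(x)
x = x * (j // tokens)
j = 11 - 86
acc = acc - 23
for tokens in acc:
    if acc > tokens:
        x = x * 22
    j = j * (x % j)
x = acc // acc // j
tokens = x % 86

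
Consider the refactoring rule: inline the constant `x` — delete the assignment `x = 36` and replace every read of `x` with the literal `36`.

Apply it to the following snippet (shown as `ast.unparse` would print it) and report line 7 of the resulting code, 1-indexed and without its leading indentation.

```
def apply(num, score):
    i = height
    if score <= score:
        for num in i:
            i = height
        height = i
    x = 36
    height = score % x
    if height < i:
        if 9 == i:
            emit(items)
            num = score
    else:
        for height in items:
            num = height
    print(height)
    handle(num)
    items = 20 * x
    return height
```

Transformed code:
def apply(num, score):
    i = height
    if score <= score:
        for num in i:
            i = height
        height = i
    height = score % 36
    if height < i:
        if 9 == i:
            emit(items)
            num = score
    else:
        for height in items:
            num = height
    print(height)
    handle(num)
    items = 20 * 36
    return height

height = score % 36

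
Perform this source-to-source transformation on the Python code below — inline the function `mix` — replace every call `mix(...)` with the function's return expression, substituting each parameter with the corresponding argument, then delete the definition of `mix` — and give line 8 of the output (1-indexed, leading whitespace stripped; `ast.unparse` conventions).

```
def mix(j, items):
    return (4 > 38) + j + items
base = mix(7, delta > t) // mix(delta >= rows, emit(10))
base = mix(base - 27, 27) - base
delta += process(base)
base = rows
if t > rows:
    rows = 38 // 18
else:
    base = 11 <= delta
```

base = 11 <= delta

Transformed code:
base = ((4 > 38) + 7 + (delta > t)) // ((4 > 38) + (delta >= rows) + emit(10))
base = (4 > 38) + (base - 27) + 27 - base
delta += process(base)
base = rows
if t > rows:
    rows = 38 // 18
else:
    base = 11 <= delta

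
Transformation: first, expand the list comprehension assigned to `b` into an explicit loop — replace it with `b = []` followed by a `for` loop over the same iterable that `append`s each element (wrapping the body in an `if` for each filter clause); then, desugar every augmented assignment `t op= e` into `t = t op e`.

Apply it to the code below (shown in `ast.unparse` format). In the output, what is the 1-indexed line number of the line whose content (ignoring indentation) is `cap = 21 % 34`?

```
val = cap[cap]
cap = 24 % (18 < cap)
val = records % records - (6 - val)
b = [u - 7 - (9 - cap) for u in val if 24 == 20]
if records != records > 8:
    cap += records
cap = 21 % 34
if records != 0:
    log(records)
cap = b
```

Transformed code:
val = cap[cap]
cap = 24 % (18 < cap)
val = records % records - (6 - val)
b = []
for u in val:
    if 24 == 20:
        b.append(u - 7 - (9 - cap))
if records != records > 8:
    cap = cap + records
cap = 21 % 34
if records != 0:
    log(records)
cap = b

10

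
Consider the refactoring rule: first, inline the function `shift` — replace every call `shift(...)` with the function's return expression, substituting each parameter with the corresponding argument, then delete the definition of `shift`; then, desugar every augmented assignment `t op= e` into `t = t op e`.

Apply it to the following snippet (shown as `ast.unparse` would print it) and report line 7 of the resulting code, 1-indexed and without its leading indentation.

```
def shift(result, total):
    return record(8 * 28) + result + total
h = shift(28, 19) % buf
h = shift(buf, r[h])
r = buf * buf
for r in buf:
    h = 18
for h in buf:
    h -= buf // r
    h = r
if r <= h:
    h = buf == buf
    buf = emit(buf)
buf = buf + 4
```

h = h - buf // r

Transformed code:
h = (record(8 * 28) + 28 + 19) % buf
h = record(8 * 28) + buf + r[h]
r = buf * buf
for r in buf:
    h = 18
for h in buf:
    h = h - buf // r
    h = r
if r <= h:
    h = buf == buf
    buf = emit(buf)
buf = buf + 4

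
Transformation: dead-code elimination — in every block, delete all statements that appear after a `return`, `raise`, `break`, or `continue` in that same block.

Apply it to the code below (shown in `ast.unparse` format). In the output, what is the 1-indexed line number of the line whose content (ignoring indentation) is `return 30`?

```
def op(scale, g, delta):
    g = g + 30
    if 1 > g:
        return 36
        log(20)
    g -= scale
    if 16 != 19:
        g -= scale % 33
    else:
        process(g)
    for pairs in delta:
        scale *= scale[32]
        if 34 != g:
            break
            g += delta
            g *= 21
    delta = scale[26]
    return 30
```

15

Transformed code:
def op(scale, g, delta):
    g = g + 30
    if 1 > g:
        return 36
    g -= scale
    if 16 != 19:
        g -= scale % 33
    else:
        process(g)
    for pairs in delta:
        scale *= scale[32]
        if 34 != g:
            break
    delta = scale[26]
    return 30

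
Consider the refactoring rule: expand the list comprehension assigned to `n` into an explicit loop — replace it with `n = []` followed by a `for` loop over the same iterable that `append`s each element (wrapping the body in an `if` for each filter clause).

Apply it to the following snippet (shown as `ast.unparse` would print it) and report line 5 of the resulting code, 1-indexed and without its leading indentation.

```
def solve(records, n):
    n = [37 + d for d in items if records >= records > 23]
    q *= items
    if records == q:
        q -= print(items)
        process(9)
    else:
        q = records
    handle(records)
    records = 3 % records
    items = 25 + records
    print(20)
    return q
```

Transformed code:
def solve(records, n):
    n = []
    for d in items:
        if records >= records > 23:
            n.append(37 + d)
    q *= items
    if records == q:
        q -= print(items)
        process(9)
    else:
        q = records
    handle(records)
    records = 3 % records
    items = 25 + records
    print(20)
    return q

n.append(37 + d)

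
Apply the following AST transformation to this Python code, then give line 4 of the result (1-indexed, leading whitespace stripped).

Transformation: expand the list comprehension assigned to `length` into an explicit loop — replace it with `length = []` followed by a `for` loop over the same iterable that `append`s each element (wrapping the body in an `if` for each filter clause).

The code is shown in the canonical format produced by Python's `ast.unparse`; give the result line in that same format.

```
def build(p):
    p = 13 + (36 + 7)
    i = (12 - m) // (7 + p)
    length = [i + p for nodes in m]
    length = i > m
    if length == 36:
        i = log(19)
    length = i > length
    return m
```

length = []

Transformed code:
def build(p):
    p = 13 + (36 + 7)
    i = (12 - m) // (7 + p)
    length = []
    for nodes in m:
        length.append(i + p)
    length = i > m
    if length == 36:
        i = log(19)
    length = i > length
    return m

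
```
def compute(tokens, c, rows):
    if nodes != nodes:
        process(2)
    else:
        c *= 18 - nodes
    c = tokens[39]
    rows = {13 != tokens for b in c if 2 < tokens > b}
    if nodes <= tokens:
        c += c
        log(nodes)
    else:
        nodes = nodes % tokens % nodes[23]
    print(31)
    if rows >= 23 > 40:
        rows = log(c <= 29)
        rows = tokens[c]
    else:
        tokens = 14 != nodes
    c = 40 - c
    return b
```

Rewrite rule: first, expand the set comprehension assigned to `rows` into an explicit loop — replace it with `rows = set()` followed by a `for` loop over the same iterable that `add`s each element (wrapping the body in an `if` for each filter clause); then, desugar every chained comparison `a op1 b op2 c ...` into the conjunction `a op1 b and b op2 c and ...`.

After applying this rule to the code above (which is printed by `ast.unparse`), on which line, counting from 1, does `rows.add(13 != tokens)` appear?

10

Transformed code:
def compute(tokens, c, rows):
    if nodes != nodes:
        process(2)
    else:
        c *= 18 - nodes
    c = tokens[39]
    rows = set()
    for b in c:
        if 2 < tokens and tokens > b:
            rows.add(13 != tokens)
    if nodes <= tokens:
        c += c
        log(nodes)
    else:
        nodes = nodes % tokens % nodes[23]
    print(31)
    if rows >= 23 and 23 > 40:
        rows = log(c <= 29)
        rows = tokens[c]
    else:
        tokens = 14 != nodes
    c = 40 - c
    return b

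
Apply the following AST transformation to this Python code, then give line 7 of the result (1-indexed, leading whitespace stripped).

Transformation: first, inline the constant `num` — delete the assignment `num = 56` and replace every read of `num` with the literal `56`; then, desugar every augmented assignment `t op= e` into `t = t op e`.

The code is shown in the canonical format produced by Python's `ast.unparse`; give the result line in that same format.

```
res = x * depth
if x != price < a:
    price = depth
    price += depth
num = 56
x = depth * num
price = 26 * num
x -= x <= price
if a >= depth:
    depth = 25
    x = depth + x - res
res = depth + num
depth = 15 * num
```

Transformed code:
res = x * depth
if x != price < a:
    price = depth
    price = price + depth
x = depth * 56
price = 26 * 56
x = x - (x <= price)
if a >= depth:
    depth = 25
    x = depth + x - res
res = depth + 56
depth = 15 * 56

x = x - (x <= price)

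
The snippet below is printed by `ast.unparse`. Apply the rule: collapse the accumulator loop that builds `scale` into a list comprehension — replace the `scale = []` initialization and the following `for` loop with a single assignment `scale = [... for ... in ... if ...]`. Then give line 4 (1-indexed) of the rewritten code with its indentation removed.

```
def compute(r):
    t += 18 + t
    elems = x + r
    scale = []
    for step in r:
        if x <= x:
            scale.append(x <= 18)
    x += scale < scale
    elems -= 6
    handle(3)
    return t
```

Transformed code:
def compute(r):
    t += 18 + t
    elems = x + r
    scale = [x <= 18 for step in r if x <= x]
    x += scale < scale
    elems -= 6
    handle(3)
    return t

scale = [x <= 18 for step in r if x <= x]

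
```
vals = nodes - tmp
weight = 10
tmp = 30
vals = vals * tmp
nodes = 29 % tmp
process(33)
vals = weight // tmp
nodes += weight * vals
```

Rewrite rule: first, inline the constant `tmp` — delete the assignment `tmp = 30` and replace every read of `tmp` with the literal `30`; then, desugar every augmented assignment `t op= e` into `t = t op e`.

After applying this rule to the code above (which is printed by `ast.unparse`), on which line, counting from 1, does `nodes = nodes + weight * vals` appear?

7

Transformed code:
vals = nodes - 30
weight = 10
vals = vals * 30
nodes = 29 % 30
process(33)
vals = weight // 30
nodes = nodes + weight * vals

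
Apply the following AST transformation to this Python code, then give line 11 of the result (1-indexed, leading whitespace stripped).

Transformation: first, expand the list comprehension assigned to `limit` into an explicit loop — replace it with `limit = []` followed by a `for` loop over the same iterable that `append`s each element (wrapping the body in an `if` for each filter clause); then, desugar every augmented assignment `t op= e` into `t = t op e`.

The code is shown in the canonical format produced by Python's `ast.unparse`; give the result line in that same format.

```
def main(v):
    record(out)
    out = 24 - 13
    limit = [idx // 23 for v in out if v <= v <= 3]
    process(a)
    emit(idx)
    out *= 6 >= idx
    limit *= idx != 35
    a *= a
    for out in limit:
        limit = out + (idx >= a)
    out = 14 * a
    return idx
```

limit = limit * (idx != 35)

Transformed code:
def main(v):
    record(out)
    out = 24 - 13
    limit = []
    for v in out:
        if v <= v <= 3:
            limit.append(idx // 23)
    process(a)
    emit(idx)
    out = out * (6 >= idx)
    limit = limit * (idx != 35)
    a = a * a
    for out in limit:
        limit = out + (idx >= a)
    out = 14 * a
    return idx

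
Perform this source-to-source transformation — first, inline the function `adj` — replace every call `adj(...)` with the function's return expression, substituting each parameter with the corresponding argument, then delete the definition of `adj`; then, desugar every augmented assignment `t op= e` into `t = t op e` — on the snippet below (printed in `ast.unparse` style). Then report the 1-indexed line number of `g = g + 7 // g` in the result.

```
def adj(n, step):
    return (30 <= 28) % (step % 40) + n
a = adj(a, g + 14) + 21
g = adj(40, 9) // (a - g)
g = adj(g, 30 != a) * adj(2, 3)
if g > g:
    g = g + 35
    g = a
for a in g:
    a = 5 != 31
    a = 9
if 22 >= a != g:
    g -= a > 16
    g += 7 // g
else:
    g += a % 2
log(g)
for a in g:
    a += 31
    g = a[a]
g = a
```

Transformed code:
a = (30 <= 28) % ((g + 14) % 40) + a + 21
g = ((30 <= 28) % (9 % 40) + 40) // (a - g)
g = ((30 <= 28) % ((30 != a) % 40) + g) * ((30 <= 28) % (3 % 40) + 2)
if g > g:
    g = g + 35
    g = a
for a in g:
    a = 5 != 31
    a = 9
if 22 >= a != g:
    g = g - (a > 16)
    g = g + 7 // g
else:
    g = g + a % 2
log(g)
for a in g:
    a = a + 31
    g = a[a]
g = a

12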